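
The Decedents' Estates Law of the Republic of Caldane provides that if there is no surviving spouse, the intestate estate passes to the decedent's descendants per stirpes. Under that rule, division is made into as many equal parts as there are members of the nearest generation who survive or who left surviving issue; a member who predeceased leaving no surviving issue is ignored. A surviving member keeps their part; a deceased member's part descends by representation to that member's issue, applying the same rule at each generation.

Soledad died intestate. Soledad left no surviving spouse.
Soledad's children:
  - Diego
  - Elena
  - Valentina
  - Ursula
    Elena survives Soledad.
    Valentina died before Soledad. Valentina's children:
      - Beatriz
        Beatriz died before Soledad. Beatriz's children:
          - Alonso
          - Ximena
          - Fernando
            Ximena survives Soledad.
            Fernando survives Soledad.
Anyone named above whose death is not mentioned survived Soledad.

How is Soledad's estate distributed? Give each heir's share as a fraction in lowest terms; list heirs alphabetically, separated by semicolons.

There is no surviving spouse, so the entire estate passes to Soledad's descendants per stirpes.
The estate is divided into 4 equal shares of 1/4 among Diego, Elena, Valentina, Ursula.
Diego is living and takes 1/4.
Elena is living and takes 1/4.
Valentina predeceased; the 1/4 allotted to Valentina's branch passes to Valentina's issue by representation.
Beatriz's line is the sole branch at this level, so the full 1/4 passes to Beatriz's issue by representation.
The 1/4 is divided into 3 equal shares of 1/12 among Alonso, Ximena, Fernando.
Alonso is living and takes 1/12.
Ximena is living and takes 1/12.
Fernando is living and takes 1/12.
Ursula is living and takes 1/4.

Alonso 1/12; Diego 1/4; Elena 1/4; Fernando 1/12; Ursula 1/4; Ximena 1/12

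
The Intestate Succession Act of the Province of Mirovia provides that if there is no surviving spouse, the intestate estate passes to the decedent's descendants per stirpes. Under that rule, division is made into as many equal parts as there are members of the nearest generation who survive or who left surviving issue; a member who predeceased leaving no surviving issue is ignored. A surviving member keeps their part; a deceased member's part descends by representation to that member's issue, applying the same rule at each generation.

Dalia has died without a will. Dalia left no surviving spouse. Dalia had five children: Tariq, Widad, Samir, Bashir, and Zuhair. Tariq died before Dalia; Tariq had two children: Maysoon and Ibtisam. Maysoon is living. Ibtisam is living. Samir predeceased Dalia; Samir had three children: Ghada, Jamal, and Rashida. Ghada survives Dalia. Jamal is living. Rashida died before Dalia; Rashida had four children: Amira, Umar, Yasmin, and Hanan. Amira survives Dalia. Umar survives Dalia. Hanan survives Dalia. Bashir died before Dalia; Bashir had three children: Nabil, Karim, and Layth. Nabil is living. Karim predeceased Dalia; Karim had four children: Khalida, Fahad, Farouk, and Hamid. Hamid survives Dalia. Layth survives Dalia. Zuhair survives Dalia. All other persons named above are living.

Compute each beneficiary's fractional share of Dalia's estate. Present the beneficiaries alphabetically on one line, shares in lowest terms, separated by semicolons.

Amira 1/60; Fahad 1/60; Farouk 1/60; Ghada 1/15; Hamid 1/60; Hanan 1/60; Ibtisam 1/10; Jamal 1/15; Khalida 1/60; Layth 1/15; Maysoon 1/10; Nabil 1/15; Umar 1/60; Widad 1/5; Yasmin 1/60; Zuhair 1/5

There is no surviving spouse, so the entire estate passes to Dalia's descendants per stirpes.
The estate is divided into 5 equal shares of 1/5 among Tariq, Widad, Samir, Bashir, Zuhair.
Tariq predeceased; the 1/5 allotted to Tariq's branch passes to Tariq's issue by representation.
The 1/5 is divided into 2 equal shares of 1/10 among Maysoon, Ibtisam.
Maysoon is living and takes 1/10.
Ibtisam is living and takes 1/10.
Widad is living and takes 1/5.
Samir predeceased; the 1/5 allotted to Samir's branch passes to Samir's issue by representation.
The 1/5 is divided into 3 equal shares of 1/15 among Ghada, Jamal, Rashida.
Ghada is living and takes 1/15.
Jamal is living and takes 1/15.
Rashida predeceased; the 1/15 allotted to Rashida's branch passes to Rashida's issue by representation.
The 1/15 is divided into 4 equal shares of 1/60 among Amira, Umar, Yasmin, Hanan.
Amira is living and takes 1/60.
Umar is living and takes 1/60.
Yasmin is living and takes 1/60.
Hanan is living and takes 1/60.
Bashir predeceased; the 1/5 allotted to Bashir's branch passes to Bashir's issue by representation.
The 1/5 is divided into 3 equal shares of 1/15 among Nabil, Karim, Layth.
Nabil is living and takes 1/15.
Karim predeceased; the 1/15 allotted to Karim's branch passes to Karim's issue by representation.
The 1/15 is divided into 4 equal shares of 1/60 among Khalida, Fahad, Farouk, Hamid.
Khalida is living and takes 1/60.
Fahad is living and takes 1/60.
Farouk is living and takes 1/60.
Hamid is living and takes 1/60.
Layth is living and takes 1/15.
Zuhair is living and takes 1/5.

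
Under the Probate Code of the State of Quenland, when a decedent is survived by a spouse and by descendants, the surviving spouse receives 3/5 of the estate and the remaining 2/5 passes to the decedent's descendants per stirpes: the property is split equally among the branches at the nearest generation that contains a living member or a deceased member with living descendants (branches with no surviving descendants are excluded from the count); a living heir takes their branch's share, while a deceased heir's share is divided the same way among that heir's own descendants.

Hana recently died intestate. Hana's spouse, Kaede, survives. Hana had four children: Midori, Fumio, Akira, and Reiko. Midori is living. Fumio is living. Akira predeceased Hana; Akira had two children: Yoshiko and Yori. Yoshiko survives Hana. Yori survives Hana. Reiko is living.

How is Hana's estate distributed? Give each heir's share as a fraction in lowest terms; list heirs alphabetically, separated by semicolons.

Fumio 1/10; Kaede 3/5; Midori 1/10; Reiko 1/10; Yori 1/20; Yoshiko 1/20

Kaede, as surviving spouse, takes 3/5.
The remaining 2/5 passes to Hana's descendants per stirpes.
The 2/5 is divided into 4 equal shares of 1/10 among Midori, Fumio, Akira, Reiko.
Midori is living and takes 1/10.
Fumio is living and takes 1/10.
Akira predeceased; the 1/10 allotted to Akira's branch passes to Akira's issue by representation.
The 1/10 is divided into 2 equal shares of 1/20 among Yoshiko, Yori.
Yoshiko is living and takes 1/20.
Yori is living and takes 1/20.
Reiko is living and takes 1/10.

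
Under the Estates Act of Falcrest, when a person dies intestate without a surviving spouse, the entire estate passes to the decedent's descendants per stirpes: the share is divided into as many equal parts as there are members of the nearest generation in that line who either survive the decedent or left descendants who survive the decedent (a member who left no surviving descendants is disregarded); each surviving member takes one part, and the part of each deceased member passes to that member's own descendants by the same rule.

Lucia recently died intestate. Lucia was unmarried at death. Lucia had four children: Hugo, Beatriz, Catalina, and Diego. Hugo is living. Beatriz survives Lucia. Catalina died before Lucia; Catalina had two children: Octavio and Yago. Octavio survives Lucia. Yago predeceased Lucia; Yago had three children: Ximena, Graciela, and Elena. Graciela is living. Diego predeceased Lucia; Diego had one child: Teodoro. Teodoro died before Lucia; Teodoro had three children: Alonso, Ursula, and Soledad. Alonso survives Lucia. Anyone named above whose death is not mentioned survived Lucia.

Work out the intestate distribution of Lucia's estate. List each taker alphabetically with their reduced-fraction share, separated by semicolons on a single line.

There is no surviving spouse, so the entire estate passes to Lucia's descendants per stirpes.
The estate is divided into 4 equal shares of 1/4 among Hugo, Beatriz, Catalina, Diego.
Hugo is living and takes 1/4.
Beatriz is living and takes 1/4.
Catalina predeceased; the 1/4 allotted to Catalina's branch passes to Catalina's issue by representation.
The 1/4 is divided into 2 equal shares of 1/8 among Octavio, Yago.
Octavio is living and takes 1/8.
Yago predeceased; the 1/8 allotted to Yago's branch passes to Yago's issue by representation.
The 1/8 is divided into 3 equal shares of 1/24 among Ximena, Graciela, Elena.
Ximena is living and takes 1/24.
Graciela is living and takes 1/24.
Elena is living and takes 1/24.
Diego predeceased; the 1/4 allotted to Diego's branch passes to Diego's issue by representation.
Teodoro's line is the sole branch at this level, so the full 1/4 passes to Teodoro's issue by representation.
The 1/4 is divided into 3 equal shares of 1/12 among Alonso, Ursula, Soledad.
Alonso is living and takes 1/12.
Ursula is living and takes 1/12.
Soledad is living and takes 1/12.

Alonso 1/12; Beatriz 1/4; Elena 1/24; Graciela 1/24; Hugo 1/4; Octavio 1/8; Soledad 1/12; Ursula 1/12; Ximena 1/24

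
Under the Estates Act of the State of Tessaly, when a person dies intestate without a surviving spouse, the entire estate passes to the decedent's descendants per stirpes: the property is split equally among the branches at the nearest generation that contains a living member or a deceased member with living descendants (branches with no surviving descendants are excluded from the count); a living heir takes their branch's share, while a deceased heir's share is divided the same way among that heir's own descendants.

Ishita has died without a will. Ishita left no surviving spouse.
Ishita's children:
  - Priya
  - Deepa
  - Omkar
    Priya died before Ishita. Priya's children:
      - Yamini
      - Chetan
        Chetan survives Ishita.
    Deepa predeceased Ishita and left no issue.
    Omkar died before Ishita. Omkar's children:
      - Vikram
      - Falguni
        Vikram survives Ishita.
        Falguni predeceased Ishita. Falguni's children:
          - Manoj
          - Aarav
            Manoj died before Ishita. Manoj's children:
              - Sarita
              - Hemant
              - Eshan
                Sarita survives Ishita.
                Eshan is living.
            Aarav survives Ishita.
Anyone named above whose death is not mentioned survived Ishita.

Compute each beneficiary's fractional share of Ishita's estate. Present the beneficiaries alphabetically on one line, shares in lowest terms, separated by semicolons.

Aarav 1/8; Chetan 1/4; Eshan 1/24; Hemant 1/24; Sarita 1/24; Vikram 1/4; Yamini 1/4

There is no surviving spouse, so the entire estate passes to Ishita's descendants per stirpes.
Deepa left no surviving issue, so that branch lapses and is disregarded.
The estate is divided into 2 equal shares of 1/2 among Priya, Omkar.
Priya predeceased; the 1/2 allotted to Priya's branch passes to Priya's issue by representation.
The 1/2 is divided into 2 equal shares of 1/4 among Yamini, Chetan.
Yamini is living and takes 1/4.
Chetan is living and takes 1/4.
Omkar predeceased; the 1/2 allotted to Omkar's branch passes to Omkar's issue by representation.
The 1/2 is divided into 2 equal shares of 1/4 among Vikram, Falguni.
Vikram is living and takes 1/4.
Falguni predeceased; the 1/4 allotted to Falguni's branch passes to Falguni's issue by representation.
The 1/4 is divided into 2 equal shares of 1/8 among Manoj, Aarav.
Manoj predeceased; the 1/8 allotted to Manoj's branch passes to Manoj's issue by representation.
The 1/8 is divided into 3 equal shares of 1/24 among Sarita, Hemant, Eshan.
Sarita is living and takes 1/24.
Hemant is living and takes 1/24.
Eshan is living and takes 1/24.
Aarav is living and takes 1/8.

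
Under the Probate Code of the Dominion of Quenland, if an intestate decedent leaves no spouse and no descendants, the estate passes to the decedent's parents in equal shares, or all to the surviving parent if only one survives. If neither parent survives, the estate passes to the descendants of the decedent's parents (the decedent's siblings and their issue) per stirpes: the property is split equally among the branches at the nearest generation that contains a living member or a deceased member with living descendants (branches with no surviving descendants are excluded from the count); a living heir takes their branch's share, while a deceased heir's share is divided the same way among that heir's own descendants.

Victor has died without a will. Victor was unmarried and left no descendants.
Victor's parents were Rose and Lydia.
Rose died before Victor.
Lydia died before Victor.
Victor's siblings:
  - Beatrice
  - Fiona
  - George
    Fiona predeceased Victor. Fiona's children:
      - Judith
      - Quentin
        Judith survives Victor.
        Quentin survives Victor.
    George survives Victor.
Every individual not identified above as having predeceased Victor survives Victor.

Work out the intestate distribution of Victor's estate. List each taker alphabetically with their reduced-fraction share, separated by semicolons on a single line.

Neither parent survives and there are no descendants, so the estate passes to Victor's siblings and their issue per stirpes.
The estate is divided into 3 equal shares of 1/3 among Beatrice, Fiona, George.
Beatrice is living and takes 1/3.
Fiona predeceased; the 1/3 allotted to Fiona's branch passes to Fiona's issue by representation.
The 1/3 is divided into 2 equal shares of 1/6 among Judith, Quentin.
Judith is living and takes 1/6.
Quentin is living and takes 1/6.
George is living and takes 1/3.

Beatrice 1/3; George 1/3; Judith 1/6; Quentin 1/6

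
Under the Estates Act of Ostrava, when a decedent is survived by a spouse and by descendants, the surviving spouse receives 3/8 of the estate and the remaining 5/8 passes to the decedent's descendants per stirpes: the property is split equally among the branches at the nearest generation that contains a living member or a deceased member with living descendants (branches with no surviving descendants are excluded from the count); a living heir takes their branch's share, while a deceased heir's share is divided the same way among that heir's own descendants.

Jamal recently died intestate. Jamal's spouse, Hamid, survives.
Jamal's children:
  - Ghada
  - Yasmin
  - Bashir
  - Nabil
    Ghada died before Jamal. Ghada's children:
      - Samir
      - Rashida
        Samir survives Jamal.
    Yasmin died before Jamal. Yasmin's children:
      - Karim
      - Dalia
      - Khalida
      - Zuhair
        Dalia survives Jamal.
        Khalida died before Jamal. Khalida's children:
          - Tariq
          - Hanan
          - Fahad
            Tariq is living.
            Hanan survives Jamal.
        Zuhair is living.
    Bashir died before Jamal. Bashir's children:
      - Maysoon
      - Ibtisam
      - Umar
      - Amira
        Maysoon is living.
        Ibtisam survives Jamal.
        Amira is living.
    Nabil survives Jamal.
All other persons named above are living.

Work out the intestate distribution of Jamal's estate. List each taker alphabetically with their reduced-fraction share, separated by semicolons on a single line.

Amira 5/128; Dalia 5/128; Fahad 5/384; Hamid 3/8; Hanan 5/384; Ibtisam 5/128; Karim 5/128; Maysoon 5/128; Nabil 5/32; Rashida 5/64; Samir 5/64; Tariq 5/384; Umar 5/128; Zuhair 5/128

Hamid, as surviving spouse, takes 3/8.
The remaining 5/8 passes to Jamal's descendants per stirpes.
The 5/8 is divided into 4 equal shares of 5/32 among Ghada, Yasmin, Bashir, Nabil.
Ghada predeceased; the 5/32 allotted to Ghada's branch passes to Ghada's issue by representation.
The 5/32 is divided into 2 equal shares of 5/64 among Samir, Rashida.
Samir is living and takes 5/64.
Rashida is living and takes 5/64.
Yasmin predeceased; the 5/32 allotted to Yasmin's branch passes to Yasmin's issue by representation.
The 5/32 is divided into 4 equal shares of 5/128 among Karim, Dalia, Khalida, Zuhair.
Karim is living and takes 5/128.
Dalia is living and takes 5/128.
Khalida predeceased; the 5/128 allotted to Khalida's branch passes to Khalida's issue by representation.
The 5/128 is divided into 3 equal shares of 5/384 among Tariq, Hanan, Fahad.
Tariq is living and takes 5/384.
Hanan is living and takes 5/384.
Fahad is living and takes 5/384.
Zuhair is living and takes 5/128.
Bashir predeceased; the 5/32 allotted to Bashir's branch passes to Bashir's issue by representation.
The 5/32 is divided into 4 equal shares of 5/128 among Maysoon, Ibtisam, Umar, Amira.
Maysoon is living and takes 5/128.
Ibtisam is living and takes 5/128.
Umar is living and takes 5/128.
Amira is living and takes 5/128.
Nabil is living and takes 5/32.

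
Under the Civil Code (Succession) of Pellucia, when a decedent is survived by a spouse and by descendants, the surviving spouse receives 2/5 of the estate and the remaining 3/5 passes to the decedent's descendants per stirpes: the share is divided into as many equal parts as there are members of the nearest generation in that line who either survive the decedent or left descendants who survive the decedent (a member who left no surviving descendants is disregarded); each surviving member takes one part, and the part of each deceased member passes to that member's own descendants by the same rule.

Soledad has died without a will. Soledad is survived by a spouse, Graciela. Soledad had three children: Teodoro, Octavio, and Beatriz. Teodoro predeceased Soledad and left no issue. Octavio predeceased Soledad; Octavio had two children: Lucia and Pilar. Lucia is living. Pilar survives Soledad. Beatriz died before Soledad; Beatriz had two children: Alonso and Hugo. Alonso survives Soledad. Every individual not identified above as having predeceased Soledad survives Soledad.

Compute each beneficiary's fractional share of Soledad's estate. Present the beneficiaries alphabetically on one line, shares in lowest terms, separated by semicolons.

Graciela, as surviving spouse, takes 2/5.
The remaining 3/5 passes to Soledad's descendants per stirpes.
Teodoro left no surviving issue, so that branch lapses and is disregarded.
The 3/5 is divided into 2 equal shares of 3/10 among Octavio, Beatriz.
Octavio predeceased; the 3/10 allotted to Octavio's branch passes to Octavio's issue by representation.
The 3/10 is divided into 2 equal shares of 3/20 among Lucia, Pilar.
Lucia is living and takes 3/20.
Pilar is living and takes 3/20.
Beatriz predeceased; the 3/10 allotted to Beatriz's branch passes to Beatriz's issue by representation.
The 3/10 is divided into 2 equal shares of 3/20 among Alonso, Hugo.
Alonso is living and takes 3/20.
Hugo is living and takes 3/20.

Alonso 3/20; Graciela 2/5; Hugo 3/20; Lucia 3/20; Pilar 3/20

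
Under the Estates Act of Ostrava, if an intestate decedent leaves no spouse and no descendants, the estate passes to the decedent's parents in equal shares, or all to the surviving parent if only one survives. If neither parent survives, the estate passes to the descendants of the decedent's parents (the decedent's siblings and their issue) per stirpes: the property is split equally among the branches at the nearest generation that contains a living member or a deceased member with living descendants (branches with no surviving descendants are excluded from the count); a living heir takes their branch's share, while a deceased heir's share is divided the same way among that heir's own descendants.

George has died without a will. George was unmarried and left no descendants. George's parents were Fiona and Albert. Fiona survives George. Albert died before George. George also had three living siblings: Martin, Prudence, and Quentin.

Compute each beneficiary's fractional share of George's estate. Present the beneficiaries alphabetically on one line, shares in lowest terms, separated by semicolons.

Only one parent, Fiona, survives, so Fiona takes the entire estate. The siblings take nothing because a surviving parent has priority.

Fiona 1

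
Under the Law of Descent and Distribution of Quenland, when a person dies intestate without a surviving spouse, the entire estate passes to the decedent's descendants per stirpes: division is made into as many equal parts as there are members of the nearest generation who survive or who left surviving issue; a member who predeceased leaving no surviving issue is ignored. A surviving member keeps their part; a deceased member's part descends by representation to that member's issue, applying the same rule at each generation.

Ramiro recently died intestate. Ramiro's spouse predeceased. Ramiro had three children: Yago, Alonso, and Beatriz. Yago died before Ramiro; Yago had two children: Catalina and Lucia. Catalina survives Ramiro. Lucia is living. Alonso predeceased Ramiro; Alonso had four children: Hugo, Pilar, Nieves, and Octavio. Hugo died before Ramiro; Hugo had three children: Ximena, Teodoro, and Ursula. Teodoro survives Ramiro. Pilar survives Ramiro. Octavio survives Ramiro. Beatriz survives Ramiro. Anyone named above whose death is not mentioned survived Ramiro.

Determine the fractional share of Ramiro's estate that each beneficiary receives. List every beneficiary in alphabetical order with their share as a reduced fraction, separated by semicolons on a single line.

There is no surviving spouse, so the entire estate passes to Ramiro's descendants per stirpes.
The estate is divided into 3 equal shares of 1/3 among Yago, Alonso, Beatriz.
Yago predeceased; the 1/3 allotted to Yago's branch passes to Yago's issue by representation.
The 1/3 is divided into 2 equal shares of 1/6 among Catalina, Lucia.
Catalina is living and takes 1/6.
Lucia is living and takes 1/6.
Alonso predeceased; the 1/3 allotted to Alonso's branch passes to Alonso's issue by representation.
The 1/3 is divided into 4 equal shares of 1/12 among Hugo, Pilar, Nieves, Octavio.
Hugo predeceased; the 1/12 allotted to Hugo's branch passes to Hugo's issue by representation.
The 1/12 is divided into 3 equal shares of 1/36 among Ximena, Teodoro, Ursula.
Ximena is living and takes 1/36.
Teodoro is living and takes 1/36.
Ursula is living and takes 1/36.
Pilar is living and takes 1/12.
Nieves is living and takes 1/12.
Octavio is living and takes 1/12.
Beatriz is living and takes 1/3.

Beatriz 1/3; Catalina 1/6; Lucia 1/6; Nieves 1/12; Octavio 1/12; Pilar 1/12; Teodoro 1/36; Ursula 1/36; Ximena 1/36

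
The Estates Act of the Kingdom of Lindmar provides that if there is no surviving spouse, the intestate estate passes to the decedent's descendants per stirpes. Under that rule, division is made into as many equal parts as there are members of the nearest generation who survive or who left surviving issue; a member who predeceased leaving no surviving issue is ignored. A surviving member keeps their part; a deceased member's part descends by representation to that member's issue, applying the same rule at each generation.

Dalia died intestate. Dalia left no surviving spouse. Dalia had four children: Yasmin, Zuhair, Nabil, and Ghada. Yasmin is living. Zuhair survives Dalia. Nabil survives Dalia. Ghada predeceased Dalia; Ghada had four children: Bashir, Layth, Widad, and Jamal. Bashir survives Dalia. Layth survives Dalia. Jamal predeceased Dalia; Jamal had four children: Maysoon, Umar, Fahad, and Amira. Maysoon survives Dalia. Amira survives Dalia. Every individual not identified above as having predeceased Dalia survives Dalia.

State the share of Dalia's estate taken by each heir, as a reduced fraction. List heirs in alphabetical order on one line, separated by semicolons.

There is no surviving spouse, so the entire estate passes to Dalia's descendants per stirpes.
The estate is divided into 4 equal shares of 1/4 among Yasmin, Zuhair, Nabil, Ghada.
Yasmin is living and takes 1/4.
Zuhair is living and takes 1/4.
Nabil is living and takes 1/4.
Ghada predeceased; the 1/4 allotted to Ghada's branch passes to Ghada's issue by representation.
The 1/4 is divided into 4 equal shares of 1/16 among Bashir, Layth, Widad, Jamal.
Bashir is living and takes 1/16.
Layth is living and takes 1/16.
Widad is living and takes 1/16.
Jamal predeceased; the 1/16 allotted to Jamal's branch passes to Jamal's issue by representation.
The 1/16 is divided into 4 equal shares of 1/64 among Maysoon, Umar, Fahad, Amira.
Maysoon is living and takes 1/64.
Umar is living and takes 1/64.
Fahad is living and takes 1/64.
Amira is living and takes 1/64.

Amira 1/64; Bashir 1/16; Fahad 1/64; Layth 1/16; Maysoon 1/64; Nabil 1/4; Umar 1/64; Widad 1/16; Yasmin 1/4; Zuhair 1/4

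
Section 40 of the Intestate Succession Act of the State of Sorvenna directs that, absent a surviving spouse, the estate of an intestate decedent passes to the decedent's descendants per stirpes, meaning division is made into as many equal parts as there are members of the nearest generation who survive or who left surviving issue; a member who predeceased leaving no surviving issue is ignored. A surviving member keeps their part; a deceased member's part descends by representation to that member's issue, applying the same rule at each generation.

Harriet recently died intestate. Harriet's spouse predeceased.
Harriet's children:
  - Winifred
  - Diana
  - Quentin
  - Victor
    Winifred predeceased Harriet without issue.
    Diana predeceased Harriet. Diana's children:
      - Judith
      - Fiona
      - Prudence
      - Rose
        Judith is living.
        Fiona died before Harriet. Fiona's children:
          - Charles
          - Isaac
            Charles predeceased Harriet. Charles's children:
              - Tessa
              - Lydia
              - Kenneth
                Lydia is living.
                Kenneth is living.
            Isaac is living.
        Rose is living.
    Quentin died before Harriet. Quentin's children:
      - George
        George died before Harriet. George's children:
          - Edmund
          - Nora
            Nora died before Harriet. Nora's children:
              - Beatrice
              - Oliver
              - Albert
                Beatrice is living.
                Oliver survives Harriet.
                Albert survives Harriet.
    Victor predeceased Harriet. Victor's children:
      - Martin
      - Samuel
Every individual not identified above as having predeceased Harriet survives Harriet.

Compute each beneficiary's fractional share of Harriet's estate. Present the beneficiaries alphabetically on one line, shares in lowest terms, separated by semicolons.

Albert 1/18; Beatrice 1/18; Edmund 1/6; Isaac 1/24; Judith 1/12; Kenneth 1/72; Lydia 1/72; Martin 1/6; Oliver 1/18; Prudence 1/12; Rose 1/12; Samuel 1/6; Tessa 1/72

There is no surviving spouse, so the entire estate passes to Harriet's descendants per stirpes.
Winifred left no surviving issue, so that branch lapses and is disregarded.
The estate is divided into 3 equal shares of 1/3 among Diana, Quentin, Victor.
Diana predeceased; the 1/3 allotted to Diana's branch passes to Diana's issue by representation.
The 1/3 is divided into 4 equal shares of 1/12 among Judith, Fiona, Prudence, Rose.
Judith is living and takes 1/12.
Fiona predeceased; the 1/12 allotted to Fiona's branch passes to Fiona's issue by representation.
The 1/12 is divided into 2 equal shares of 1/24 among Charles, Isaac.
Charles predeceased; the 1/24 allotted to Charles's branch passes to Charles's issue by representation.
The 1/24 is divided into 3 equal shares of 1/72 among Tessa, Lydia, Kenneth.
Tessa is living and takes 1/72.
Lydia is living and takes 1/72.
Kenneth is living and takes 1/72.
Isaac is living and takes 1/24.
Prudence is living and takes 1/12.
Rose is living and takes 1/12.
Quentin predeceased; the 1/3 allotted to Quentin's branch passes to Quentin's issue by representation.
George's line is the sole branch at this level, so the full 1/3 passes to George's issue by representation.
The 1/3 is divided into 2 equal shares of 1/6 among Edmund, Nora.
Edmund is living and takes 1/6.
Nora predeceased; the 1/6 allotted to Nora's branch passes to Nora's issue by representation.
The 1/6 is divided into 3 equal shares of 1/18 among Beatrice, Oliver, Albert.
Beatrice is living and takes 1/18.
Oliver is living and takes 1/18.
Albert is living and takes 1/18.
Victor predeceased; the 1/3 allotted to Victor's branch passes to Victor's issue by representation.
The 1/3 is divided into 2 equal shares of 1/6 among Martin, Samuel.
Martin is living and takes 1/6.
Samuel is living and takes 1/6.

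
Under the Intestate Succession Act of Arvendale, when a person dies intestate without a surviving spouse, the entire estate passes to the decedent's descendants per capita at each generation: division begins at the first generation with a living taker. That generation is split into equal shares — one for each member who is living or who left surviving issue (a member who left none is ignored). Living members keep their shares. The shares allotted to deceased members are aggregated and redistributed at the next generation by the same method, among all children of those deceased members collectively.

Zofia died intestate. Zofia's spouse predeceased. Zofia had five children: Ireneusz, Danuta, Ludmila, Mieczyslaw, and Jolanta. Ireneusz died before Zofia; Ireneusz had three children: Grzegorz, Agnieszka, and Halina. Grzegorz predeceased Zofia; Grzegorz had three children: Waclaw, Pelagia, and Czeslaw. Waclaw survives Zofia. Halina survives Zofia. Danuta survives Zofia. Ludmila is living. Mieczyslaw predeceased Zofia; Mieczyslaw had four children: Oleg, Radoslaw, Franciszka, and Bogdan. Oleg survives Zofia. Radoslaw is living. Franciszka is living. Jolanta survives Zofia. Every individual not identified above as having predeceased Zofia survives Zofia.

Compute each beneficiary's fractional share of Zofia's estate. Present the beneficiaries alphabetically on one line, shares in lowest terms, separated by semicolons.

Agnieszka 2/35; Bogdan 2/35; Czeslaw 2/105; Danuta 1/5; Franciszka 2/35; Halina 2/35; Jolanta 1/5; Ludmila 1/5; Oleg 2/35; Pelagia 2/105; Radoslaw 2/35; Waclaw 2/105

There is no surviving spouse, so the entire estate passes to Zofia's descendants per capita at each generation.
At generation 1 (Ireneusz, Danuta, Ludmila, Mieczyslaw, Jolanta) there are 5 shares of (1)/5 = 1/5 each.
Living: Danuta, Ludmila, and Jolanta — each takes 1/5.
Deceased: Ireneusz and Mieczyslaw. Their combined 2/5 is pooled and carried to generation 2.
At generation 2 (Grzegorz, Agnieszka, Halina, Oleg, Radoslaw, Franciszka, Bogdan) there are 7 shares of (2/5)/7 = 2/35 each.
Living: Agnieszka, Halina, Oleg, Radoslaw, Franciszka, and Bogdan — each takes 2/35.
Deceased: Grzegorz. That 2/35 share is carried to generation 3.
At generation 3 (Waclaw, Pelagia, Czeslaw) there are 3 shares of (2/35)/3 = 2/105 each.
Living: Waclaw, Pelagia, and Czeslaw — each takes 2/105.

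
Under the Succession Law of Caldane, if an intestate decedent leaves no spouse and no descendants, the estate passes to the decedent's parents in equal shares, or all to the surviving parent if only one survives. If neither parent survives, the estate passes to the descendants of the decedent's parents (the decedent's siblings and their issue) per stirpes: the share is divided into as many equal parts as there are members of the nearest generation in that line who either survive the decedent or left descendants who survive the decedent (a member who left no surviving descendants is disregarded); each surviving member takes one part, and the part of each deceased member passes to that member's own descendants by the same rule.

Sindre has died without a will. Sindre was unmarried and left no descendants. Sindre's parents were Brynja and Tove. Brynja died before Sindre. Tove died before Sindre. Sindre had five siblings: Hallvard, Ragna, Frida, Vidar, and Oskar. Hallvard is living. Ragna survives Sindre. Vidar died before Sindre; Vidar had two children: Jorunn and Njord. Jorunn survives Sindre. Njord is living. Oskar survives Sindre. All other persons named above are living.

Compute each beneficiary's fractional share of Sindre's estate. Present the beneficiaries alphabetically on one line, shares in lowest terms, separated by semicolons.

Neither parent survives and there are no descendants, so the estate passes to Sindre's siblings and their issue per stirpes.
The estate is divided into 5 equal shares of 1/5 among Hallvard, Ragna, Frida, Vidar, Oskar.
Hallvard is living and takes 1/5.
Ragna is living and takes 1/5.
Frida is living and takes 1/5.
Vidar predeceased; the 1/5 allotted to Vidar's branch passes to Vidar's issue by representation.
The 1/5 is divided into 2 equal shares of 1/10 among Jorunn, Njord.
Jorunn is living and takes 1/10.
Njord is living and takes 1/10.
Oskar is living and takes 1/5.

Frida 1/5; Hallvard 1/5; Jorunn 1/10; Njord 1/10; Oskar 1/5; Ragna 1/5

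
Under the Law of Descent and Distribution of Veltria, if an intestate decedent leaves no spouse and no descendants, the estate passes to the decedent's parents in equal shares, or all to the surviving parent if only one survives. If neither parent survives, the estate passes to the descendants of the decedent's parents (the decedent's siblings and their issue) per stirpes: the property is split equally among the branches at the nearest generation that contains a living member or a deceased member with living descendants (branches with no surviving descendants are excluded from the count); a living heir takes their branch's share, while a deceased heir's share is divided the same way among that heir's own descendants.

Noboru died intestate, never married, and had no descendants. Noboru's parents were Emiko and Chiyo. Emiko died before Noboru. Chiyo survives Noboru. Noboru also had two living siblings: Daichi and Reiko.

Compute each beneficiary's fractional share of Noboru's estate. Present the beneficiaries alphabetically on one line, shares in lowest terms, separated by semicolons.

Chiyo 1

Only one parent, Chiyo, survives, so Chiyo takes the entire estate. The siblings take nothing because a surviving parent has priority.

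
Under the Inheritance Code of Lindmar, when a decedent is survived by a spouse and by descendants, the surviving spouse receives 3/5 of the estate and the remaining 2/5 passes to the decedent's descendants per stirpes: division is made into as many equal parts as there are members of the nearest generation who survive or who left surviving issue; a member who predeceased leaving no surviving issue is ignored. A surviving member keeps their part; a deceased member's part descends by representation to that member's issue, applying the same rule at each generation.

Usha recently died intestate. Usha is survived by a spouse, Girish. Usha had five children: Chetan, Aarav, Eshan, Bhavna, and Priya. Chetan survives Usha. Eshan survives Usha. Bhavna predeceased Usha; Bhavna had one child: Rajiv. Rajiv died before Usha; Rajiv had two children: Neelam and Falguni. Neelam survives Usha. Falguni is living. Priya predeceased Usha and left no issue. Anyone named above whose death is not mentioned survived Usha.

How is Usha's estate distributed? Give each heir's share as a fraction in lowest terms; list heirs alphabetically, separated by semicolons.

Girish, as surviving spouse, takes 3/5.
The remaining 2/5 passes to Usha's descendants per stirpes.
Priya left no surviving issue, so that branch lapses and is disregarded.
The 2/5 is divided into 4 equal shares of 1/10 among Chetan, Aarav, Eshan, Bhavna.
Chetan is living and takes 1/10.
Aarav is living and takes 1/10.
Eshan is living and takes 1/10.
Bhavna predeceased; the 1/10 allotted to Bhavna's branch passes to Bhavna's issue by representation.
Rajiv's line is the sole branch at this level, so the full 1/10 passes to Rajiv's issue by representation.
The 1/10 is divided into 2 equal shares of 1/20 among Neelam, Falguni.
Neelam is living and takes 1/20.
Falguni is living and takes 1/20.

Aarav 1/10; Chetan 1/10; Eshan 1/10; Falguni 1/20; Girish 3/5; Neelam 1/20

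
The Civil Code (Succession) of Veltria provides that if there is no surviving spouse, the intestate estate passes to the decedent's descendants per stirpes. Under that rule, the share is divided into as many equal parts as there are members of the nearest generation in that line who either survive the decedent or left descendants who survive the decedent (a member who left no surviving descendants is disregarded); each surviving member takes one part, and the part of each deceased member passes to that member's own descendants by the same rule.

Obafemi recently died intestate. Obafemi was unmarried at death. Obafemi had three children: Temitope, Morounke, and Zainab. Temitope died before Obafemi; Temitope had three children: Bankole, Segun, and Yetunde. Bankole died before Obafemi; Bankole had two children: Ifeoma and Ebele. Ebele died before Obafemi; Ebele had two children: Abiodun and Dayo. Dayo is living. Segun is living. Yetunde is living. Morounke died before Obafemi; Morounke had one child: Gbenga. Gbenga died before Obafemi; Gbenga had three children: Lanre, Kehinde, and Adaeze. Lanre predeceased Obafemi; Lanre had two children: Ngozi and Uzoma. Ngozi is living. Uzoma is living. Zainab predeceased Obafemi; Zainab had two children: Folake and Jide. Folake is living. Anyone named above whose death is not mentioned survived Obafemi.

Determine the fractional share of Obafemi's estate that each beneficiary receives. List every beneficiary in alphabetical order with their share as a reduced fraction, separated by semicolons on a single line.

Abiodun 1/36; Adaeze 1/9; Dayo 1/36; Folake 1/6; Ifeoma 1/18; Jide 1/6; Kehinde 1/9; Ngozi 1/18; Segun 1/9; Uzoma 1/18; Yetunde 1/9

There is no surviving spouse, so the entire estate passes to Obafemi's descendants per stirpes.
The estate is divided into 3 equal shares of 1/3 among Temitope, Morounke, Zainab.
Temitope predeceased; the 1/3 allotted to Temitope's branch passes to Temitope's issue by representation.
The 1/3 is divided into 3 equal shares of 1/9 among Bankole, Segun, Yetunde.
Bankole predeceased; the 1/9 allotted to Bankole's branch passes to Bankole's issue by representation.
The 1/9 is divided into 2 equal shares of 1/18 among Ifeoma, Ebele.
Ifeoma is living and takes 1/18.
Ebele predeceased; the 1/18 allotted to Ebele's branch passes to Ebele's issue by representation.
The 1/18 is divided into 2 equal shares of 1/36 among Abiodun, Dayo.
Abiodun is living and takes 1/36.
Dayo is living and takes 1/36.
Segun is living and takes 1/9.
Yetunde is living and takes 1/9.
Morounke predeceased; the 1/3 allotted to Morounke's branch passes to Morounke's issue by representation.
Gbenga's line is the sole branch at this level, so the full 1/3 passes to Gbenga's issue by representation.
The 1/3 is divided into 3 equal shares of 1/9 among Lanre, Kehinde, Adaeze.
Lanre predeceased; the 1/9 allotted to Lanre's branch passes to Lanre's issue by representation.
The 1/9 is divided into 2 equal shares of 1/18 among Ngozi, Uzoma.
Ngozi is living and takes 1/18.
Uzoma is living and takes 1/18.
Kehinde is living and takes 1/9.
Adaeze is living and takes 1/9.
Zainab predeceased; the 1/3 allotted to Zainab's branch passes to Zainab's issue by representation.
The 1/3 is divided into 2 equal shares of 1/6 among Folake, Jide.
Folake is living and takes 1/6.
Jide is living and takes 1/6.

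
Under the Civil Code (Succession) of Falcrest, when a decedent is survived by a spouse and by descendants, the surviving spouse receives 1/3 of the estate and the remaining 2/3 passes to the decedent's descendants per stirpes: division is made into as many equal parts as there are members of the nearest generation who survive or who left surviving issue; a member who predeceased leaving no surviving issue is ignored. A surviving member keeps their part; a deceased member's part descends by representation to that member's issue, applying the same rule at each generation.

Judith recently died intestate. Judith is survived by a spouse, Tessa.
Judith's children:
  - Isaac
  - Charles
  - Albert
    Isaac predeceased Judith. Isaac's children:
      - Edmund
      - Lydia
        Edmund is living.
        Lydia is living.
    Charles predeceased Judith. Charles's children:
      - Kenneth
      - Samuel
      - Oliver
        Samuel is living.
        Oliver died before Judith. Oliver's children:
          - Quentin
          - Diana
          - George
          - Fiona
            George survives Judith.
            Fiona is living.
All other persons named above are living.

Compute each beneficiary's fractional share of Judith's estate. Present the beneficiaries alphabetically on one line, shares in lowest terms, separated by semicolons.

Tessa, as surviving spouse, takes 1/3.
The remaining 2/3 passes to Judith's descendants per stirpes.
The 2/3 is divided into 3 equal shares of 2/9 among Isaac, Charles, Albert.
Isaac predeceased; the 2/9 allotted to Isaac's branch passes to Isaac's issue by representation.
The 2/9 is divided into 2 equal shares of 1/9 among Edmund, Lydia.
Edmund is living and takes 1/9.
Lydia is living and takes 1/9.
Charles predeceased; the 2/9 allotted to Charles's branch passes to Charles's issue by representation.
The 2/9 is divided into 3 equal shares of 2/27 among Kenneth, Samuel, Oliver.
Kenneth is living and takes 2/27.
Samuel is living and takes 2/27.
Oliver predeceased; the 2/27 allotted to Oliver's branch passes to Oliver's issue by representation.
The 2/27 is divided into 4 equal shares of 1/54 among Quentin, Diana, George, Fiona.
Quentin is living and takes 1/54.
Diana is living and takes 1/54.
George is living and takes 1/54.
Fiona is living and takes 1/54.
Albert is living and takes 2/9.

Albert 2/9; Diana 1/54; Edmund 1/9; Fiona 1/54; George 1/54; Kenneth 2/27; Lydia 1/9; Quentin 1/54; Samuel 2/27; Tessa 1/3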